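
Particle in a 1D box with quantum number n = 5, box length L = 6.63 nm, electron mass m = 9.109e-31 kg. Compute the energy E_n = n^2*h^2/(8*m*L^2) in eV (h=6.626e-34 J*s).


E = n^2 * h^2 / (8 * m * L^2)
= 5^2 * (6.626e-34)^2 / (8 * 9.109e-31 * (6.63e-9)^2)
= 25 * 4.3904e-67 / (8 * 9.109e-31 * 4.3957e-17)
= 3.4265e-20 J
= 0.2139 eV

0.2139


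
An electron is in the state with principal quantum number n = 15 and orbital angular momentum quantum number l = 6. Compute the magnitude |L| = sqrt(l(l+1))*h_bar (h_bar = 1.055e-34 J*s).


L = sqrt(l*(l+1)) * h_bar
= sqrt(6 * 7) * 1.055e-34
= sqrt(42) * 1.055e-34
= 6.4807 * 1.055e-34
= 6.8372e-34 J*s

6.8372e-34


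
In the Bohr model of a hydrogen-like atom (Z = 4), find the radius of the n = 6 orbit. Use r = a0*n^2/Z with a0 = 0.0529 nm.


r = a0 * n^2 / Z
= 0.0529 * 6^2 / 4
= 0.0529 * 36 / 4
= 0.4761 nm

0.4761


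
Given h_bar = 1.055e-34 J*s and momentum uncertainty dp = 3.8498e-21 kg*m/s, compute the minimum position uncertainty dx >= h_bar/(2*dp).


dx = h_bar / (2 * dp)
= 1.055e-34 / (2 * 3.8498e-21)
= 1.055e-34 / 7.6996e-21
= 1.3702e-14 m

1.3702e-14


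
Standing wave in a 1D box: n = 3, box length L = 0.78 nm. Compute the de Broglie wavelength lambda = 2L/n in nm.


lambda = 2L / n
= 2 * 0.78 / 3
= 1.56 / 3
= 0.52 nm

0.52


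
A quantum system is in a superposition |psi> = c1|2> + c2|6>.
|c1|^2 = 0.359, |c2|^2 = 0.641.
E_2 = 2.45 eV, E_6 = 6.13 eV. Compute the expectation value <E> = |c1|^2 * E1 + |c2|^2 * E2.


<E> = |c1|^2 * E1 + |c2|^2 * E2
= 0.359 * 2.45 + 0.641 * 6.13
= 0.8796 + 3.9293
= 4.8089 eV

4.8089


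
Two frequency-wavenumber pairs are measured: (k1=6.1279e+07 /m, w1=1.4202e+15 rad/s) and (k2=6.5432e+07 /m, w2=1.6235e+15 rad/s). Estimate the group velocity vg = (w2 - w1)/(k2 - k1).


vg = (w2 - w1) / (k2 - k1)
= (1.6235e+15 - 1.4202e+15) / (6.5432e+07 - 6.1279e+07)
= 2.0330e+14 / 4.1530e+06
= 4.8953e+07 m/s

4.8953e+07


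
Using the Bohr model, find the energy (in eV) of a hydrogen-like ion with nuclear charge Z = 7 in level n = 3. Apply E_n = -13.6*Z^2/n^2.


E_n = -13.6 * Z^2 / n^2
= -13.6 * 7^2 / 3^2
= -13.6 * 49 / 9
= -74.0444 eV

-74.0444


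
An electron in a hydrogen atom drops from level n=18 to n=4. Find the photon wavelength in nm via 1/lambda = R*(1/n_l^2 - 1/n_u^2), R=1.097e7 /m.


1/lambda = R * (1/n_l^2 - 1/n_u^2)
= 1.097e7 * (1/4^2 - 1/18^2)
= 1.097e7 * (0.0625 - 0.003086)
= 1.097e7 * 0.059414
= 6.5177e+05 /m
lambda = 1 / 6.5177e+05 = 1534.2907 nm

1534.2907


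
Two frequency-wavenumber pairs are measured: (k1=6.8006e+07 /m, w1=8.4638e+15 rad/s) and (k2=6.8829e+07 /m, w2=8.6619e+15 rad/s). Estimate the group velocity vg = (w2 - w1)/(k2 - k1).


vg = (w2 - w1) / (k2 - k1)
= (8.6619e+15 - 8.4638e+15) / (6.8829e+07 - 6.8006e+07)
= 1.9810e+14 / 8.2300e+05
= 2.4070e+08 m/s

2.4070e+08


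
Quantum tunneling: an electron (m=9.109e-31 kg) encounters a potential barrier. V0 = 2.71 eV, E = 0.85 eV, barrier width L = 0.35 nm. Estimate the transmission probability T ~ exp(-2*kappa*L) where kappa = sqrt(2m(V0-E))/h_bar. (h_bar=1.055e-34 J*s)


V0 - E = 1.86 eV = 2.9797e-19 J
kappa = sqrt(2 * m * (V0-E)) / h_bar
= sqrt(2 * 9.109e-31 * 2.9797e-19) / 1.055e-34
= 6.9837e+09 /m
2*kappa*L = 2 * 6.9837e+09 * 0.35e-9
= 4.8886
T = exp(-4.8886) = 7.532032e-03

7.532032e-03


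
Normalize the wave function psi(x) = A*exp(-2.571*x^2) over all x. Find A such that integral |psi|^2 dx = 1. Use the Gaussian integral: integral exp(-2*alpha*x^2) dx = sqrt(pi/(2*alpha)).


integral |psi|^2 dx = A^2 * sqrt(pi/(2*alpha)) = 1
A^2 = sqrt(2*alpha/pi)
= sqrt(2 * 2.571 / pi)
= 1.279355
A = sqrt(1.279355)
= 1.1311

1.1311


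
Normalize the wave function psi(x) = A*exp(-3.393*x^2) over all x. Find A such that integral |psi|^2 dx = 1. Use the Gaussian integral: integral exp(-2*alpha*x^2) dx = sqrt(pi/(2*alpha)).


integral |psi|^2 dx = A^2 * sqrt(pi/(2*alpha)) = 1
A^2 = sqrt(2*alpha/pi)
= sqrt(2 * 3.393 / pi)
= 1.469711
A = sqrt(1.469711)
= 1.2123

1.2123


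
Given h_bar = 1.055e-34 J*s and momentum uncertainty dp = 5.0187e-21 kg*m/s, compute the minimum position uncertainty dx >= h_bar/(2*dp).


dx = h_bar / (2 * dp)
= 1.055e-34 / (2 * 5.0187e-21)
= 1.055e-34 / 1.0037e-20
= 1.0511e-14 m

1.0511e-14


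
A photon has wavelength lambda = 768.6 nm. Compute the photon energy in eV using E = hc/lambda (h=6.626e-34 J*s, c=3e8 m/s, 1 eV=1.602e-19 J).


E = hc / lambda
= (6.626e-34)(3e8) / (768.6e-9)
= 1.9878e-25 / 7.6860e-07
= 2.5863e-19 J
Converting to eV: 2.5863e-19 / 1.602e-19
= 1.6144 eV

1.6144


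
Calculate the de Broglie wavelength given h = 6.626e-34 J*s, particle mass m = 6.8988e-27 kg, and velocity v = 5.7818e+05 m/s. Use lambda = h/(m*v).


lambda = h / (m * v)
= 6.626e-34 / (6.8988e-27 * 5.7818e+05)
= 6.626e-34 / 3.9887e-21
= 1.6612e-13 m

1.6612e-13


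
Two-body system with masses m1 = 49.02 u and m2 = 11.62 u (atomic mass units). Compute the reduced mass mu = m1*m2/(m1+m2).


mu = m1 * m2 / (m1 + m2)
= 49.02 * 11.62 / (49.02 + 11.62)
= 569.6124 / 60.64
= 9.3933 u

9.3933


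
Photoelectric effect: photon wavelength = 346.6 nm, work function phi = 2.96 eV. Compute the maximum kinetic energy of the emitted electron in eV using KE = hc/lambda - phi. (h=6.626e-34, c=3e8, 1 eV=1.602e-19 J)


E_photon = hc / lambda
= (6.626e-34)(3e8) / (346.6e-9)
= 5.7351e-19 J
= 3.58 eV
KE = E_photon - phi
= 3.58 - 2.96
= 0.62 eV

0.62


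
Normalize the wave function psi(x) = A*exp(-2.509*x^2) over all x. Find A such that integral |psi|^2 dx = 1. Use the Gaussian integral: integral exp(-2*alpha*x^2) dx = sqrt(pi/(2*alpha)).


integral |psi|^2 dx = A^2 * sqrt(pi/(2*alpha)) = 1
A^2 = sqrt(2*alpha/pi)
= sqrt(2 * 2.509 / pi)
= 1.263835
A = sqrt(1.263835)
= 1.1242

1.1242


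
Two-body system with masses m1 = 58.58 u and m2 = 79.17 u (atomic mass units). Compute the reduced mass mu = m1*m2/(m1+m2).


mu = m1 * m2 / (m1 + m2)
= 58.58 * 79.17 / (58.58 + 79.17)
= 4637.7786 / 137.75
= 33.6681 u

33.6681


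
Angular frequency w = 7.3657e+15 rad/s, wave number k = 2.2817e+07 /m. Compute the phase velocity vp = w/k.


vp = w / k
= 7.3657e+15 / 2.2817e+07
= 3.2282e+08 m/s

3.2282e+08


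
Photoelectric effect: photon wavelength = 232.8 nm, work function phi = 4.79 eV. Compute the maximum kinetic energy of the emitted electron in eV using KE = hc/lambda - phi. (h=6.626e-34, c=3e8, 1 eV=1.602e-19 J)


E_photon = hc / lambda
= (6.626e-34)(3e8) / (232.8e-9)
= 8.5387e-19 J
= 5.33 eV
KE = E_photon - phi
= 5.33 - 4.79
= 0.54 eV

0.54


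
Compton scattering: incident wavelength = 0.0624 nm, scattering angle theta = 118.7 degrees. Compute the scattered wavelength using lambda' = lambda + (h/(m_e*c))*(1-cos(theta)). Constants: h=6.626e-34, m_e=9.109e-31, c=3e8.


Compton wavelength: h/(m_e*c) = 2.4247e-12 m
d_lambda = 2.4247e-12 * (1 - cos(118.7 deg))
= 2.4247e-12 * 1.480223
= 3.5891e-12 m = 0.003589 nm
lambda' = 0.0624 + 0.003589
= 0.065989 nm

0.065989


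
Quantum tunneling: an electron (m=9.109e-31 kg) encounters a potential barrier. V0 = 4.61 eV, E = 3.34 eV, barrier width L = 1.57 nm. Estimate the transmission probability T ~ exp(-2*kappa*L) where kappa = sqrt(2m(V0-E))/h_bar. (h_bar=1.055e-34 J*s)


V0 - E = 1.27 eV = 2.0345e-19 J
kappa = sqrt(2 * m * (V0-E)) / h_bar
= sqrt(2 * 9.109e-31 * 2.0345e-19) / 1.055e-34
= 5.7707e+09 /m
2*kappa*L = 2 * 5.7707e+09 * 1.57e-9
= 18.1201
T = exp(-18.1201) = 1.350639e-08

1.350639e-08


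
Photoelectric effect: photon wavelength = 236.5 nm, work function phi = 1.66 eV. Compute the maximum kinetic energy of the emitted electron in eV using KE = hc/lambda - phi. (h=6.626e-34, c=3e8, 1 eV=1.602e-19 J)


E_photon = hc / lambda
= (6.626e-34)(3e8) / (236.5e-9)
= 8.4051e-19 J
= 5.2466 eV
KE = E_photon - phi
= 5.2466 - 1.66
= 3.5866 eV

3.5866


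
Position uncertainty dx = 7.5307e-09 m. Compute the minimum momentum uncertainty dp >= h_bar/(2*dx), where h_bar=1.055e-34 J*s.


dp = h_bar / (2 * dx)
= 1.055e-34 / (2 * 7.5307e-09)
= 1.055e-34 / 1.5061e-08
= 7.0047e-27 kg*m/s

7.0047e-27


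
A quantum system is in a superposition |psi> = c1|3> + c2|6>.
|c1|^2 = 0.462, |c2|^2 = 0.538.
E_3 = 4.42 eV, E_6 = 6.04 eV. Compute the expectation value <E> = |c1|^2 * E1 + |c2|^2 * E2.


<E> = |c1|^2 * E1 + |c2|^2 * E2
= 0.462 * 4.42 + 0.538 * 6.04
= 2.042 + 3.2495
= 5.2916 eV

5.2916


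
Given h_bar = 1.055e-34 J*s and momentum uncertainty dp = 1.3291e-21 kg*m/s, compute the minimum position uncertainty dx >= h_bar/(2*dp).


dx = h_bar / (2 * dp)
= 1.055e-34 / (2 * 1.3291e-21)
= 1.055e-34 / 2.6582e-21
= 3.9689e-14 m

3.9689e-14


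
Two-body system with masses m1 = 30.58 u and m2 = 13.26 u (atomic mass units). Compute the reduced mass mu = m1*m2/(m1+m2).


mu = m1 * m2 / (m1 + m2)
= 30.58 * 13.26 / (30.58 + 13.26)
= 405.4908 / 43.84
= 9.2493 u

9.2493


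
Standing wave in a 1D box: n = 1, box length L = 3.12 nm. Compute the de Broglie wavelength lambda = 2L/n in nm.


lambda = 2L / n
= 2 * 3.12 / 1
= 6.24 / 1
= 6.24 nm

6.24


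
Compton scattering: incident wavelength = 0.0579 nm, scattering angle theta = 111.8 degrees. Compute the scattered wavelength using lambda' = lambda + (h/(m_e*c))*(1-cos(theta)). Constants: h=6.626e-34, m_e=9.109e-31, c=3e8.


Compton wavelength: h/(m_e*c) = 2.4247e-12 m
d_lambda = 2.4247e-12 * (1 - cos(111.8 deg))
= 2.4247e-12 * 1.371368
= 3.3252e-12 m = 0.003325 nm
lambda' = 0.0579 + 0.003325
= 0.061225 nm

0.061225


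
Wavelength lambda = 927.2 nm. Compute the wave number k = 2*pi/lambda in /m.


k = 2 * pi / lambda
= 6.2832 / (927.2e-9)
= 6.2832 / 9.2720e-07
= 6.7765e+06 /m

6.7765e+06


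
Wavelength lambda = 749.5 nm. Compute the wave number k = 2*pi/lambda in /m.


k = 2 * pi / lambda
= 6.2832 / (749.5e-9)
= 6.2832 / 7.4950e-07
= 8.3832e+06 /m

8.3832e+06


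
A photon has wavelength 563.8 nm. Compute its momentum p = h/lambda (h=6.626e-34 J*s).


p = h / lambda
= 6.626e-34 / (563.8e-9)
= 6.626e-34 / 5.6380e-07
= 1.1752e-27 kg*m/s

1.1752e-27


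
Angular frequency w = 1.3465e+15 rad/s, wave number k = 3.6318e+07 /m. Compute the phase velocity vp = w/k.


vp = w / k
= 1.3465e+15 / 3.6318e+07
= 3.7075e+07 m/s

3.7075e+07


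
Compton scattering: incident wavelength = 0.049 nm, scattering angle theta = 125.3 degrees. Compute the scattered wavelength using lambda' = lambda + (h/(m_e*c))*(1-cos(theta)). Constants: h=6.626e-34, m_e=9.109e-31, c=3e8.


Compton wavelength: h/(m_e*c) = 2.4247e-12 m
d_lambda = 2.4247e-12 * (1 - cos(125.3 deg))
= 2.4247e-12 * 1.577858
= 3.8258e-12 m = 0.003826 nm
lambda' = 0.049 + 0.003826
= 0.052826 nm

0.052826


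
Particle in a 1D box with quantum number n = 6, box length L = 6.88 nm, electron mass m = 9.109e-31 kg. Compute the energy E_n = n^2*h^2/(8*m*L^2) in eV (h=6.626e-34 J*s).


E = n^2 * h^2 / (8 * m * L^2)
= 6^2 * (6.626e-34)^2 / (8 * 9.109e-31 * (6.88e-9)^2)
= 36 * 4.3904e-67 / (8 * 9.109e-31 * 4.7334e-17)
= 4.5821e-20 J
= 0.286 eV

0.286


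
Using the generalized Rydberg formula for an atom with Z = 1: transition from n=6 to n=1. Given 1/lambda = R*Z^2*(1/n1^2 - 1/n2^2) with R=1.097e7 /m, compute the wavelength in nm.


1/lambda = R * Z^2 * (1/n1^2 - 1/n2^2)
= 1.097e7 * 1^2 * (1/1^2 - 1/6^2)
= 1.097e7 * 1 * (1.0 - 0.027778)
= 1.0665e+07 /m
lambda = 1 / 1.0665e+07
= 93.7622 nm

93.7622


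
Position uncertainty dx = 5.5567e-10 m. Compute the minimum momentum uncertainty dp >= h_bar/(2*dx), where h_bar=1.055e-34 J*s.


dp = h_bar / (2 * dx)
= 1.055e-34 / (2 * 5.5567e-10)
= 1.055e-34 / 1.1113e-09
= 9.4930e-26 kg*m/s

9.4930e-26


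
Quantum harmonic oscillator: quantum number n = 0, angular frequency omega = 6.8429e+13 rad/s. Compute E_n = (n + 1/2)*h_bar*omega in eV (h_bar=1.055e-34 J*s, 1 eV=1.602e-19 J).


E = (n + 1/2) * h_bar * omega
= (0 + 0.5) * 1.055e-34 * 6.8429e+13
= 0.5 * 7.2193e-21
= 3.6096e-21 J
= 0.0225 eV

0.0225


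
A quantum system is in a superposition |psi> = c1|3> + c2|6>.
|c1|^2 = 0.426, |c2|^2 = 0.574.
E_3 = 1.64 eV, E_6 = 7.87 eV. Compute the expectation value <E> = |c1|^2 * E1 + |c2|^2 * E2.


<E> = |c1|^2 * E1 + |c2|^2 * E2
= 0.426 * 1.64 + 0.574 * 7.87
= 0.6986 + 4.5174
= 5.216 eV

5.216


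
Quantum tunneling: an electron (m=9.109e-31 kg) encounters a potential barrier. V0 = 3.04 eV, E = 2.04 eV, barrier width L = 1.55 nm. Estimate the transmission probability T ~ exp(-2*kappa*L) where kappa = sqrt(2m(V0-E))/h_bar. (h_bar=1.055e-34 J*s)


V0 - E = 1.0 eV = 1.6020e-19 J
kappa = sqrt(2 * m * (V0-E)) / h_bar
= sqrt(2 * 9.109e-31 * 1.6020e-19) / 1.055e-34
= 5.1207e+09 /m
2*kappa*L = 2 * 5.1207e+09 * 1.55e-9
= 15.8742
T = exp(-15.8742) = 1.276258e-07

1.276258e-07


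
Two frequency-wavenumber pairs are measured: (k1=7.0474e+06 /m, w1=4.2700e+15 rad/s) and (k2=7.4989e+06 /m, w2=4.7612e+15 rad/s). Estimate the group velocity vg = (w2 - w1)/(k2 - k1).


vg = (w2 - w1) / (k2 - k1)
= (4.7612e+15 - 4.2700e+15) / (7.4989e+06 - 7.0474e+06)
= 4.9120e+14 / 4.5150e+05
= 1.0879e+09 m/s

1.0879e+09


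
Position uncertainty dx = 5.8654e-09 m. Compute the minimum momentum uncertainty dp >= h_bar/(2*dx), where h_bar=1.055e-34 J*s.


dp = h_bar / (2 * dx)
= 1.055e-34 / (2 * 5.8654e-09)
= 1.055e-34 / 1.1731e-08
= 8.9934e-27 kg*m/s

8.9934e-27


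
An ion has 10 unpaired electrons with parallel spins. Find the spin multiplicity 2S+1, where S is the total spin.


Total spin S = N * (1/2) = 10 * 0.5 = 5.0
Spin multiplicity = 2S + 1
= 2 * 5.0 + 1
= 11

11


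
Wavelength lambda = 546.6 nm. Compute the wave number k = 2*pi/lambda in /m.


k = 2 * pi / lambda
= 6.2832 / (546.6e-9)
= 6.2832 / 5.4660e-07
= 1.1495e+07 /m

1.1495e+07


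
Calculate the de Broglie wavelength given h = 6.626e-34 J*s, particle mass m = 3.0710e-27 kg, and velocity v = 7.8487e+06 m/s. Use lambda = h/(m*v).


lambda = h / (m * v)
= 6.626e-34 / (3.0710e-27 * 7.8487e+06)
= 6.626e-34 / 2.4103e-20
= 2.7490e-14 m

2.7490e-14


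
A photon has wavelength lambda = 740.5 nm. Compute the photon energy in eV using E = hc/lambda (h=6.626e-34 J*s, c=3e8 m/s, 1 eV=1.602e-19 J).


E = hc / lambda
= (6.626e-34)(3e8) / (740.5e-9)
= 1.9878e-25 / 7.4050e-07
= 2.6844e-19 J
Converting to eV: 2.6844e-19 / 1.602e-19
= 1.6757 eV

1.6757


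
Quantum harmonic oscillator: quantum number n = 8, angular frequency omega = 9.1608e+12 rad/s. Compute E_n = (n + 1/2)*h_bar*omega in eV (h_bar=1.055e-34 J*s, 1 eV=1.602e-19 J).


E = (n + 1/2) * h_bar * omega
= (8 + 0.5) * 1.055e-34 * 9.1608e+12
= 8.5 * 9.6646e-22
= 8.2149e-21 J
= 0.0513 eV

0.0513


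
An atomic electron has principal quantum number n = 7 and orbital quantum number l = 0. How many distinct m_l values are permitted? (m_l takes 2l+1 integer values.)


m_l ranges from -l to +l in integer steps
So m_l goes from -0 to +0
Count = 2l + 1 = 2*0 + 1
= 1

1


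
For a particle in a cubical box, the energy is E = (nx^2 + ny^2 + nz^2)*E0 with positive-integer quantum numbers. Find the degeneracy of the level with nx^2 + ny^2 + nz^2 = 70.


Enumerate all (nx, ny, nz) with nx^2 + ny^2 + nz^2 = 70:
(3,5,6)
(3,6,5)
(5,3,6)
(5,6,3)
(6,3,5)
(6,5,3)
Total degeneracy = 6

6


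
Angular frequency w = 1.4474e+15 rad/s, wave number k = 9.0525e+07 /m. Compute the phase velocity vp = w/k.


vp = w / k
= 1.4474e+15 / 9.0525e+07
= 1.5989e+07 m/s

1.5989e+07


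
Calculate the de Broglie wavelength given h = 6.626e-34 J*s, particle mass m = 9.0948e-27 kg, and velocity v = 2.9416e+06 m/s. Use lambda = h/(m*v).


lambda = h / (m * v)
= 6.626e-34 / (9.0948e-27 * 2.9416e+06)
= 6.626e-34 / 2.6753e-20
= 2.4767e-14 m

2.4767e-14


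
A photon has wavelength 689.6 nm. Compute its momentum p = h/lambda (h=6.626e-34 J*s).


p = h / lambda
= 6.626e-34 / (689.6e-9)
= 6.626e-34 / 6.8960e-07
= 9.6085e-28 kg*m/s

9.6085e-28


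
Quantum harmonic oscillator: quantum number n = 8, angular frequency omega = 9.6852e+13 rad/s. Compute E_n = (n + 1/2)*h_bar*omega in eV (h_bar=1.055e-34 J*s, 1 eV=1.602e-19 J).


E = (n + 1/2) * h_bar * omega
= (8 + 0.5) * 1.055e-34 * 9.6852e+13
= 8.5 * 1.0218e-20
= 8.6852e-20 J
= 0.5421 eV

0.5421


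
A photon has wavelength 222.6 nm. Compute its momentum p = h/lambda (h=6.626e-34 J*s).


p = h / lambda
= 6.626e-34 / (222.6e-9)
= 6.626e-34 / 2.2260e-07
= 2.9766e-27 kg*m/s

2.9766e-27


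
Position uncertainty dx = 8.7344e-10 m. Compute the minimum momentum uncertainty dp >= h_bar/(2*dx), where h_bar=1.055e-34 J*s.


dp = h_bar / (2 * dx)
= 1.055e-34 / (2 * 8.7344e-10)
= 1.055e-34 / 1.7469e-09
= 6.0393e-26 kg*m/s

6.0393e-26


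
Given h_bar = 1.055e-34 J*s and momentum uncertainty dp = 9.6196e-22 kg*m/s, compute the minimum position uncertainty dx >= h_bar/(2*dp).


dx = h_bar / (2 * dp)
= 1.055e-34 / (2 * 9.6196e-22)
= 1.055e-34 / 1.9239e-21
= 5.4836e-14 m

5.4836e-14


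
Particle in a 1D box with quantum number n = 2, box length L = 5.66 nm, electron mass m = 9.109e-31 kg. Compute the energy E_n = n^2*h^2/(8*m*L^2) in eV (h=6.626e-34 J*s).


E = n^2 * h^2 / (8 * m * L^2)
= 2^2 * (6.626e-34)^2 / (8 * 9.109e-31 * (5.66e-9)^2)
= 4 * 4.3904e-67 / (8 * 9.109e-31 * 3.2036e-17)
= 7.5226e-21 J
= 0.047 eV

0.047


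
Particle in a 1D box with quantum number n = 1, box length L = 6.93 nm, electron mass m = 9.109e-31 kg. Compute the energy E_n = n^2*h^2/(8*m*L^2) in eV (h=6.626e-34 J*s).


E = n^2 * h^2 / (8 * m * L^2)
= 1^2 * (6.626e-34)^2 / (8 * 9.109e-31 * (6.93e-9)^2)
= 1 * 4.3904e-67 / (8 * 9.109e-31 * 4.8025e-17)
= 1.2545e-21 J
= 0.0078 eV

0.0078


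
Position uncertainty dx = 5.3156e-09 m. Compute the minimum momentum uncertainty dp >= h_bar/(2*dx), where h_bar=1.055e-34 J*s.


dp = h_bar / (2 * dx)
= 1.055e-34 / (2 * 5.3156e-09)
= 1.055e-34 / 1.0631e-08
= 9.9236e-27 kg*m/s

9.9236e-27


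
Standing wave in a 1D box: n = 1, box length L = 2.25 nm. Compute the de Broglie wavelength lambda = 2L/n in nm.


lambda = 2L / n
= 2 * 2.25 / 1
= 4.5 / 1
= 4.5 nm

4.5


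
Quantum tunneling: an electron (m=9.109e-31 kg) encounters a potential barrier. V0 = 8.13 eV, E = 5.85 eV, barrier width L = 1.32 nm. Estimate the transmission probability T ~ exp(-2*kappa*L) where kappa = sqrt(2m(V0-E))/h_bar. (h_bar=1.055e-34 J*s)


V0 - E = 2.28 eV = 3.6526e-19 J
kappa = sqrt(2 * m * (V0-E)) / h_bar
= sqrt(2 * 9.109e-31 * 3.6526e-19) / 1.055e-34
= 7.7321e+09 /m
2*kappa*L = 2 * 7.7321e+09 * 1.32e-9
= 20.4127
T = exp(-20.4127) = 1.364194e-09

1.364194e-09


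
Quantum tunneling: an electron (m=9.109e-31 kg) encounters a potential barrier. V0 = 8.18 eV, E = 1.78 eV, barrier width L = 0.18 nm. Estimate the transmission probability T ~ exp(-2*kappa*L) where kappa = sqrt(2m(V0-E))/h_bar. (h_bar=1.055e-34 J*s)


V0 - E = 6.4 eV = 1.0253e-18 J
kappa = sqrt(2 * m * (V0-E)) / h_bar
= sqrt(2 * 9.109e-31 * 1.0253e-18) / 1.055e-34
= 1.2954e+10 /m
2*kappa*L = 2 * 1.2954e+10 * 0.18e-9
= 4.6636
T = exp(-4.6636) = 9.432410e-03

9.432410e-03


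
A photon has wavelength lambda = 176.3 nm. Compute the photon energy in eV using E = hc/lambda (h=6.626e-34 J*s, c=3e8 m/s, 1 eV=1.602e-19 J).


E = hc / lambda
= (6.626e-34)(3e8) / (176.3e-9)
= 1.9878e-25 / 1.7630e-07
= 1.1275e-18 J
Converting to eV: 1.1275e-18 / 1.602e-19
= 7.0381 eV

7.0381


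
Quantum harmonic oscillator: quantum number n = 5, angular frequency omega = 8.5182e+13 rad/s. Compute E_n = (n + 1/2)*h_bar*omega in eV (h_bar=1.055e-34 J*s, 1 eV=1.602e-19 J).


E = (n + 1/2) * h_bar * omega
= (5 + 0.5) * 1.055e-34 * 8.5182e+13
= 5.5 * 8.9867e-21
= 4.9427e-20 J
= 0.3085 eV

0.3085


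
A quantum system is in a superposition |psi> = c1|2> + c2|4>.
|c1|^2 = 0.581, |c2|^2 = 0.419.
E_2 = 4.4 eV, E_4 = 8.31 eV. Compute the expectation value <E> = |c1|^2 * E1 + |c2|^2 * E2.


<E> = |c1|^2 * E1 + |c2|^2 * E2
= 0.581 * 4.4 + 0.419 * 8.31
= 2.5564 + 3.4819
= 6.0383 eV

6.0383


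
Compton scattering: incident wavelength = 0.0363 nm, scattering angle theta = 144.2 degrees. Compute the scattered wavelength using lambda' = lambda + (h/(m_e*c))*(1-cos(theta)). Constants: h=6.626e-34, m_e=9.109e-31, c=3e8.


Compton wavelength: h/(m_e*c) = 2.4247e-12 m
d_lambda = 2.4247e-12 * (1 - cos(144.2 deg))
= 2.4247e-12 * 1.811064
= 4.3913e-12 m = 0.004391 nm
lambda' = 0.0363 + 0.004391
= 0.040691 nm

0.040691


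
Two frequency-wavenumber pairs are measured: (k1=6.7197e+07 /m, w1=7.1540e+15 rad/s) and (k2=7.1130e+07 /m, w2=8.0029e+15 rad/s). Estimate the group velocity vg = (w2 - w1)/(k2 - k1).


vg = (w2 - w1) / (k2 - k1)
= (8.0029e+15 - 7.1540e+15) / (7.1130e+07 - 6.7197e+07)
= 8.4890e+14 / 3.9330e+06
= 2.1584e+08 m/s

2.1584e+08


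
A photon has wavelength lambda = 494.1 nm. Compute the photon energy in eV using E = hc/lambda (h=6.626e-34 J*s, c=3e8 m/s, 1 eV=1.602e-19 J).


E = hc / lambda
= (6.626e-34)(3e8) / (494.1e-9)
= 1.9878e-25 / 4.9410e-07
= 4.0231e-19 J
Converting to eV: 4.0231e-19 / 1.602e-19
= 2.5113 eV

2.5113


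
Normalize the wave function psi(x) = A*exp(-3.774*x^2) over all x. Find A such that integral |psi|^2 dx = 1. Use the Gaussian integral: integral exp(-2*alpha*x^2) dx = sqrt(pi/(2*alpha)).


integral |psi|^2 dx = A^2 * sqrt(pi/(2*alpha)) = 1
A^2 = sqrt(2*alpha/pi)
= sqrt(2 * 3.774 / pi)
= 1.550033
A = sqrt(1.550033)
= 1.245

1.245


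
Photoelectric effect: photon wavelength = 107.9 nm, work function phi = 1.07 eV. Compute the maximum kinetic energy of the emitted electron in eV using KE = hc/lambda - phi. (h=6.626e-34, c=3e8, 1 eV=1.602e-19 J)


E_photon = hc / lambda
= (6.626e-34)(3e8) / (107.9e-9)
= 1.8423e-18 J
= 11.4998 eV
KE = E_photon - phi
= 11.4998 - 1.07
= 10.4298 eV

10.4298


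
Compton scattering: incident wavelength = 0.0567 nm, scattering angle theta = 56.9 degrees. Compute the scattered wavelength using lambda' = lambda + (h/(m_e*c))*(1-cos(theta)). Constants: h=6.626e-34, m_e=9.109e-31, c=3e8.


Compton wavelength: h/(m_e*c) = 2.4247e-12 m
d_lambda = 2.4247e-12 * (1 - cos(56.9 deg))
= 2.4247e-12 * 0.453898
= 1.1006e-12 m = 0.001101 nm
lambda' = 0.0567 + 0.001101
= 0.057801 nm

0.057801


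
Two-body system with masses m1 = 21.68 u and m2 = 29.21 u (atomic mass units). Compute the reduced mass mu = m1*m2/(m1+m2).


mu = m1 * m2 / (m1 + m2)
= 21.68 * 29.21 / (21.68 + 29.21)
= 633.2728 / 50.89
= 12.444 u

12.444


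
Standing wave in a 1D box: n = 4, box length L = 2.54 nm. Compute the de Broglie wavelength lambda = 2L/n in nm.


lambda = 2L / n
= 2 * 2.54 / 4
= 5.08 / 4
= 1.27 nm

1.27


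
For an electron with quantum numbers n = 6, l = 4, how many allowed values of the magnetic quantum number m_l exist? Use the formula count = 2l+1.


m_l ranges from -l to +l in integer steps
So m_l goes from -4 to +4
Count = 2l + 1 = 2*4 + 1
= 9

9


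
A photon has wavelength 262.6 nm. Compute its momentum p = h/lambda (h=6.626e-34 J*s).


p = h / lambda
= 6.626e-34 / (262.6e-9)
= 6.626e-34 / 2.6260e-07
= 2.5232e-27 kg*m/s

2.5232e-27


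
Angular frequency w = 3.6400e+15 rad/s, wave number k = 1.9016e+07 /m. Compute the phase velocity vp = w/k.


vp = w / k
= 3.6400e+15 / 1.9016e+07
= 1.9142e+08 m/s

1.9142e+08


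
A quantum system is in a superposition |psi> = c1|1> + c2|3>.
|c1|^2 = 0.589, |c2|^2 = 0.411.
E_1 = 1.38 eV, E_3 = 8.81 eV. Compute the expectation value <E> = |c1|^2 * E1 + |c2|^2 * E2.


<E> = |c1|^2 * E1 + |c2|^2 * E2
= 0.589 * 1.38 + 0.411 * 8.81
= 0.8128 + 3.6209
= 4.4337 eV

4.4337


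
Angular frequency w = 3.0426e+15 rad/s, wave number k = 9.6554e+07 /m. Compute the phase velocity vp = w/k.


vp = w / k
= 3.0426e+15 / 9.6554e+07
= 3.1512e+07 m/s

3.1512e+07


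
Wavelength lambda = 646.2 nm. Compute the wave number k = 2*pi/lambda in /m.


k = 2 * pi / lambda
= 6.2832 / (646.2e-9)
= 6.2832 / 6.4620e-07
= 9.7233e+06 /m

9.7233e+06


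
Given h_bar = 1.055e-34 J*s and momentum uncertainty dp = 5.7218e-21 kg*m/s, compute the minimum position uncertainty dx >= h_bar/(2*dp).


dx = h_bar / (2 * dp)
= 1.055e-34 / (2 * 5.7218e-21)
= 1.055e-34 / 1.1444e-20
= 9.2191e-15 m

9.2191e-15


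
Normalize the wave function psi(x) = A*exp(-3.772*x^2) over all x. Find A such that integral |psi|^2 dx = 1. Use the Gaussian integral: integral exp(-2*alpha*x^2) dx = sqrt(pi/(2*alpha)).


integral |psi|^2 dx = A^2 * sqrt(pi/(2*alpha)) = 1
A^2 = sqrt(2*alpha/pi)
= sqrt(2 * 3.772 / pi)
= 1.549622
A = sqrt(1.549622)
= 1.2448

1.2448


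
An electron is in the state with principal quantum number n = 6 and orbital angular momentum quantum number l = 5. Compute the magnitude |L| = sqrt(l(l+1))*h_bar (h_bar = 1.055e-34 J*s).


L = sqrt(l*(l+1)) * h_bar
= sqrt(5 * 6) * 1.055e-34
= sqrt(30) * 1.055e-34
= 5.4772 * 1.055e-34
= 5.7785e-34 J*s

5.7785e-34


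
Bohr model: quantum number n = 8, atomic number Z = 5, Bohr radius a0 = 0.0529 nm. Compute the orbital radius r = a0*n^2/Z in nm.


r = a0 * n^2 / Z
= 0.0529 * 8^2 / 5
= 0.0529 * 64 / 5
= 0.6771 nm

0.6771


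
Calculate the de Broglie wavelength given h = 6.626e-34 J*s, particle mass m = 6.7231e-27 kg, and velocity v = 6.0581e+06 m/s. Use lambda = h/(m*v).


lambda = h / (m * v)
= 6.626e-34 / (6.7231e-27 * 6.0581e+06)
= 6.626e-34 / 4.0729e-20
= 1.6268e-14 m

1.6268e-14


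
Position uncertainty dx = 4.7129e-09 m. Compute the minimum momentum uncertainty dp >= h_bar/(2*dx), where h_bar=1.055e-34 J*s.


dp = h_bar / (2 * dx)
= 1.055e-34 / (2 * 4.7129e-09)
= 1.055e-34 / 9.4258e-09
= 1.1193e-26 kg*m/s

1.1193e-26


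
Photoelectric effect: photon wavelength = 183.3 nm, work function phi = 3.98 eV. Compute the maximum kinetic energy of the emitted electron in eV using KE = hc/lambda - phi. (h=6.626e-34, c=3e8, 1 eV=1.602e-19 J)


E_photon = hc / lambda
= (6.626e-34)(3e8) / (183.3e-9)
= 1.0845e-18 J
= 6.7694 eV
KE = E_photon - phi
= 6.7694 - 3.98
= 2.7894 eV

2.7894


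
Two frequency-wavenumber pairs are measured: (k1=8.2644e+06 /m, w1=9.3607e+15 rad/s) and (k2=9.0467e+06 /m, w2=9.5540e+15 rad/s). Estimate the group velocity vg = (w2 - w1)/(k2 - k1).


vg = (w2 - w1) / (k2 - k1)
= (9.5540e+15 - 9.3607e+15) / (9.0467e+06 - 8.2644e+06)
= 1.9330e+14 / 7.8230e+05
= 2.4709e+08 m/s

2.4709e+08


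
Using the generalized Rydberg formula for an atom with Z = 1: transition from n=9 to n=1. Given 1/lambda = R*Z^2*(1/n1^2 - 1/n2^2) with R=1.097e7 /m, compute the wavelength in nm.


1/lambda = R * Z^2 * (1/n1^2 - 1/n2^2)
= 1.097e7 * 1^2 * (1/1^2 - 1/9^2)
= 1.097e7 * 1 * (1.0 - 0.012346)
= 1.0835e+07 /m
lambda = 1 / 1.0835e+07
= 92.2972 nm

92.2972


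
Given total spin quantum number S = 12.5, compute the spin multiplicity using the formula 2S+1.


Spin multiplicity = 2S + 1
= 2 * 12.5 + 1
= 25.0 + 1
= 26

26


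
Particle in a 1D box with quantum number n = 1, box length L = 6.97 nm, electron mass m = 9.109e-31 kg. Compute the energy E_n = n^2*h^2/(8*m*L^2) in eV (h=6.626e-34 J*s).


E = n^2 * h^2 / (8 * m * L^2)
= 1^2 * (6.626e-34)^2 / (8 * 9.109e-31 * (6.97e-9)^2)
= 1 * 4.3904e-67 / (8 * 9.109e-31 * 4.8581e-17)
= 1.2402e-21 J
= 0.0077 eV

0.0077


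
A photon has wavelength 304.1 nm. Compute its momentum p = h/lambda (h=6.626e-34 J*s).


p = h / lambda
= 6.626e-34 / (304.1e-9)
= 6.626e-34 / 3.0410e-07
= 2.1789e-27 kg*m/s

2.1789e-27


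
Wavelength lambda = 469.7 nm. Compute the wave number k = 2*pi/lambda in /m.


k = 2 * pi / lambda
= 6.2832 / (469.7e-9)
= 6.2832 / 4.6970e-07
= 1.3377e+07 /m

1.3377e+07


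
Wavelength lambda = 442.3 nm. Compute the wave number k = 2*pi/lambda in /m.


k = 2 * pi / lambda
= 6.2832 / (442.3e-9)
= 6.2832 / 4.4230e-07
= 1.4206e+07 /m

1.4206e+07


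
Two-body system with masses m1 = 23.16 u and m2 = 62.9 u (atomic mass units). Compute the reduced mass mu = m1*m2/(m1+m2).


mu = m1 * m2 / (m1 + m2)
= 23.16 * 62.9 / (23.16 + 62.9)
= 1456.764 / 86.06
= 16.9273 u

16.9273


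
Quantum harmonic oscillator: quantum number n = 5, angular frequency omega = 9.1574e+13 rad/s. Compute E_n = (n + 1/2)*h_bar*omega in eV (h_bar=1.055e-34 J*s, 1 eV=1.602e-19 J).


E = (n + 1/2) * h_bar * omega
= (5 + 0.5) * 1.055e-34 * 9.1574e+13
= 5.5 * 9.6611e-21
= 5.3136e-20 J
= 0.3317 eV

0.3317


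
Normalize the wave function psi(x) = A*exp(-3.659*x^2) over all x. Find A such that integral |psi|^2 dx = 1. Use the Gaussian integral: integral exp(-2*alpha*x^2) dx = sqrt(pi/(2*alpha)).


integral |psi|^2 dx = A^2 * sqrt(pi/(2*alpha)) = 1
A^2 = sqrt(2*alpha/pi)
= sqrt(2 * 3.659 / pi)
= 1.526234
A = sqrt(1.526234)
= 1.2354

1.2354


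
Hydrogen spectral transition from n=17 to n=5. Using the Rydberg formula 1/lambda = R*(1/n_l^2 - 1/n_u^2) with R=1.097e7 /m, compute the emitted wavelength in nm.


1/lambda = R * (1/n_l^2 - 1/n_u^2)
= 1.097e7 * (1/5^2 - 1/17^2)
= 1.097e7 * (0.04 - 0.00346)
= 1.097e7 * 0.03654
= 4.0084e+05 /m
lambda = 1 / 4.0084e+05 = 2494.7515 nm

2494.7515


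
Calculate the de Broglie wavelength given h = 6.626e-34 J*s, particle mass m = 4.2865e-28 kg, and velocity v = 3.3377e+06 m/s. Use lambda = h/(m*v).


lambda = h / (m * v)
= 6.626e-34 / (4.2865e-28 * 3.3377e+06)
= 6.626e-34 / 1.4307e-21
= 4.6313e-13 m

4.6313e-13


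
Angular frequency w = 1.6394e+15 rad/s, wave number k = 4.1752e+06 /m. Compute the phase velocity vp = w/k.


vp = w / k
= 1.6394e+15 / 4.1752e+06
= 3.9265e+08 m/s

3.9265e+08


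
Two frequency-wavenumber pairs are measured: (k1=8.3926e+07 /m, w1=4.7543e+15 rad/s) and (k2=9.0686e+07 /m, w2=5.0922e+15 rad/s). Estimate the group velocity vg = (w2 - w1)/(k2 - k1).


vg = (w2 - w1) / (k2 - k1)
= (5.0922e+15 - 4.7543e+15) / (9.0686e+07 - 8.3926e+07)
= 3.3790e+14 / 6.7600e+06
= 4.9985e+07 m/s

4.9985e+07


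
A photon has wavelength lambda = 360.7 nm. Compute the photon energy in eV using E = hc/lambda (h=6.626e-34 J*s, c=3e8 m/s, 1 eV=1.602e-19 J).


E = hc / lambda
= (6.626e-34)(3e8) / (360.7e-9)
= 1.9878e-25 / 3.6070e-07
= 5.5110e-19 J
Converting to eV: 5.5110e-19 / 1.602e-19
= 3.44 eV

3.44


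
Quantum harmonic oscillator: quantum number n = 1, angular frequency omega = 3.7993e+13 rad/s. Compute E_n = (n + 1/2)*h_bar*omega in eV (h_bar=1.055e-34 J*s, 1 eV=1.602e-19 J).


E = (n + 1/2) * h_bar * omega
= (1 + 0.5) * 1.055e-34 * 3.7993e+13
= 1.5 * 4.0083e-21
= 6.0124e-21 J
= 0.0375 eV

0.0375


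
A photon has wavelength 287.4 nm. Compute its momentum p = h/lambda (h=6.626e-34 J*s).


p = h / lambda
= 6.626e-34 / (287.4e-9)
= 6.626e-34 / 2.8740e-07
= 2.3055e-27 kg*m/s

2.3055e-27


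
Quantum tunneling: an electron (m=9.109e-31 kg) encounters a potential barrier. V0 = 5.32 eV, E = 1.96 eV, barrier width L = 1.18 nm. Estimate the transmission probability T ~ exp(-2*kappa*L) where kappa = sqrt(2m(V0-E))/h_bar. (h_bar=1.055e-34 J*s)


V0 - E = 3.36 eV = 5.3827e-19 J
kappa = sqrt(2 * m * (V0-E)) / h_bar
= sqrt(2 * 9.109e-31 * 5.3827e-19) / 1.055e-34
= 9.3864e+09 /m
2*kappa*L = 2 * 9.3864e+09 * 1.18e-9
= 22.1519
T = exp(-22.1519) = 2.396384e-10

2.396384e-10


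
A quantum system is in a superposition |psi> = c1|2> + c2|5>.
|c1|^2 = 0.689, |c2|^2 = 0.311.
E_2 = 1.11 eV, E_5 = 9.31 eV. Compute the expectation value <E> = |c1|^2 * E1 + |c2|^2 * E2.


<E> = |c1|^2 * E1 + |c2|^2 * E2
= 0.689 * 1.11 + 0.311 * 9.31
= 0.7648 + 2.8954
= 3.6602 eV

3.6602


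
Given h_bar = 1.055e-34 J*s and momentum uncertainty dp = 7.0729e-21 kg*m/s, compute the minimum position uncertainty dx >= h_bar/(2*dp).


dx = h_bar / (2 * dp)
= 1.055e-34 / (2 * 7.0729e-21)
= 1.055e-34 / 1.4146e-20
= 7.4580e-15 m

7.4580e-15


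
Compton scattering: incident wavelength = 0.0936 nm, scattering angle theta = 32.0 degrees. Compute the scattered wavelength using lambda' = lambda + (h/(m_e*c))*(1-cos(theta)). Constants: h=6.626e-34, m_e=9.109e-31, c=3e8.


Compton wavelength: h/(m_e*c) = 2.4247e-12 m
d_lambda = 2.4247e-12 * (1 - cos(32.0 deg))
= 2.4247e-12 * 0.151952
= 3.6844e-13 m = 0.000368 nm
lambda' = 0.0936 + 0.000368
= 0.093968 nm

0.093968


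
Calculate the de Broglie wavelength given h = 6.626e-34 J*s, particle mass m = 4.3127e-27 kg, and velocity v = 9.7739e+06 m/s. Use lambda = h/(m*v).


lambda = h / (m * v)
= 6.626e-34 / (4.3127e-27 * 9.7739e+06)
= 6.626e-34 / 4.2152e-20
= 1.5719e-14 m

1.5719e-14


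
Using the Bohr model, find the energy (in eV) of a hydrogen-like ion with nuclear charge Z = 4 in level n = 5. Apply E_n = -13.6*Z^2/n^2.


E_n = -13.6 * Z^2 / n^2
= -13.6 * 4^2 / 5^2
= -13.6 * 16 / 25
= -8.704 eV

-8.704


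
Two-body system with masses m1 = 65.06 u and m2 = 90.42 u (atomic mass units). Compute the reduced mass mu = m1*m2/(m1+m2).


mu = m1 * m2 / (m1 + m2)
= 65.06 * 90.42 / (65.06 + 90.42)
= 5882.7252 / 155.48
= 37.8359 u

37.8359


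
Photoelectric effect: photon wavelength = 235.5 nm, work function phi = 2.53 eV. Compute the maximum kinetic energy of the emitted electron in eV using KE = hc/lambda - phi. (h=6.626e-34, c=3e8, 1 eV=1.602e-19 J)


E_photon = hc / lambda
= (6.626e-34)(3e8) / (235.5e-9)
= 8.4408e-19 J
= 5.2689 eV
KE = E_photon - phi
= 5.2689 - 2.53
= 2.7389 eV

2.7389


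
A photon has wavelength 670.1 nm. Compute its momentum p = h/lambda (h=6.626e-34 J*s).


p = h / lambda
= 6.626e-34 / (670.1e-9)
= 6.626e-34 / 6.7010e-07
= 9.8881e-28 kg*m/s

9.8881e-28


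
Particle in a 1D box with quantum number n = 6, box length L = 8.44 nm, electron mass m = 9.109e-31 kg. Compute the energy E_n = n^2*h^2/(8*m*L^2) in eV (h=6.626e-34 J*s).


E = n^2 * h^2 / (8 * m * L^2)
= 6^2 * (6.626e-34)^2 / (8 * 9.109e-31 * (8.44e-9)^2)
= 36 * 4.3904e-67 / (8 * 9.109e-31 * 7.1234e-17)
= 3.0448e-20 J
= 0.1901 eV

0.1901


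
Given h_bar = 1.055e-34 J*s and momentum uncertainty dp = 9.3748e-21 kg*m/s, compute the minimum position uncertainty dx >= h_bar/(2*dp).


dx = h_bar / (2 * dp)
= 1.055e-34 / (2 * 9.3748e-21)
= 1.055e-34 / 1.8750e-20
= 5.6268e-15 m

5.6268e-15


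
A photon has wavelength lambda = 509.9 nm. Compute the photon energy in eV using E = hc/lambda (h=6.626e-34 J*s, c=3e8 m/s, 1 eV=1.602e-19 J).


E = hc / lambda
= (6.626e-34)(3e8) / (509.9e-9)
= 1.9878e-25 / 5.0990e-07
= 3.8984e-19 J
Converting to eV: 3.8984e-19 / 1.602e-19
= 2.4335 eV

2.4335


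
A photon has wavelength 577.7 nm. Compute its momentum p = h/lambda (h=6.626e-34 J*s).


p = h / lambda
= 6.626e-34 / (577.7e-9)
= 6.626e-34 / 5.7770e-07
= 1.1470e-27 kg*m/s

1.1470e-27


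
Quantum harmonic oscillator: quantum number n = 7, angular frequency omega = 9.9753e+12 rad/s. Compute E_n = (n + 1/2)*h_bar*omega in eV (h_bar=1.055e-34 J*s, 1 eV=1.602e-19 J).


E = (n + 1/2) * h_bar * omega
= (7 + 0.5) * 1.055e-34 * 9.9753e+12
= 7.5 * 1.0524e-21
= 7.8930e-21 J
= 0.0493 eV

0.0493


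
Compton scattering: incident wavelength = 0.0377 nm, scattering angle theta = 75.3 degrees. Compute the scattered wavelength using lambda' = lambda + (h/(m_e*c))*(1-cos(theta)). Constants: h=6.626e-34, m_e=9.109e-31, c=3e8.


Compton wavelength: h/(m_e*c) = 2.4247e-12 m
d_lambda = 2.4247e-12 * (1 - cos(75.3 deg))
= 2.4247e-12 * 0.746242
= 1.8094e-12 m = 0.001809 nm
lambda' = 0.0377 + 0.001809
= 0.039509 nm

0.039509


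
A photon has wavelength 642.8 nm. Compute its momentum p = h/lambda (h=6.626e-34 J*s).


p = h / lambda
= 6.626e-34 / (642.8e-9)
= 6.626e-34 / 6.4280e-07
= 1.0308e-27 kg*m/s

1.0308e-27


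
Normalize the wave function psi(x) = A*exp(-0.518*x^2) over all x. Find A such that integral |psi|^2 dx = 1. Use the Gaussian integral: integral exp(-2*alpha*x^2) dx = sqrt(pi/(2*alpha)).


integral |psi|^2 dx = A^2 * sqrt(pi/(2*alpha)) = 1
A^2 = sqrt(2*alpha/pi)
= sqrt(2 * 0.518 / pi)
= 0.574255
A = sqrt(0.574255)
= 0.7578

0.7578


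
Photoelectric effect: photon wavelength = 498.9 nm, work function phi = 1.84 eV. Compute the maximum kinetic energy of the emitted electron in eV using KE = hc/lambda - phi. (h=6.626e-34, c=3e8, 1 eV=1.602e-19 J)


E_photon = hc / lambda
= (6.626e-34)(3e8) / (498.9e-9)
= 3.9844e-19 J
= 2.4871 eV
KE = E_photon - phi
= 2.4871 - 1.84
= 0.6471 eV

0.6471


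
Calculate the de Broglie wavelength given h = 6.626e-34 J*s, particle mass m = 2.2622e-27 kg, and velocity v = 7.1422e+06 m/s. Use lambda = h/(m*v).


lambda = h / (m * v)
= 6.626e-34 / (2.2622e-27 * 7.1422e+06)
= 6.626e-34 / 1.6157e-20
= 4.1010e-14 m

4.1010e-14


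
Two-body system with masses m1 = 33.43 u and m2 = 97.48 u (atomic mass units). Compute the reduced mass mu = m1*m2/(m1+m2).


mu = m1 * m2 / (m1 + m2)
= 33.43 * 97.48 / (33.43 + 97.48)
= 3258.7564 / 130.91
= 24.8931 u

24.8931


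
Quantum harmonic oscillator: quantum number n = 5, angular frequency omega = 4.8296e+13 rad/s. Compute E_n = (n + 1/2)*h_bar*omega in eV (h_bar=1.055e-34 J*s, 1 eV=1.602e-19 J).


E = (n + 1/2) * h_bar * omega
= (5 + 0.5) * 1.055e-34 * 4.8296e+13
= 5.5 * 5.0952e-21
= 2.8024e-20 J
= 0.1749 eV

0.1749


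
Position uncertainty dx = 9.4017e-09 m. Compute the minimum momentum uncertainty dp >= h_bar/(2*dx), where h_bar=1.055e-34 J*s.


dp = h_bar / (2 * dx)
= 1.055e-34 / (2 * 9.4017e-09)
= 1.055e-34 / 1.8803e-08
= 5.6107e-27 kg*m/s

5.6107e-27


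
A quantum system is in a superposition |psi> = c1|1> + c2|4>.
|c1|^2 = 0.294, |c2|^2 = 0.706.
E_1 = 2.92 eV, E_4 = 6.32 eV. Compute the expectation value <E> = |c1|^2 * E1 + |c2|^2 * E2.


<E> = |c1|^2 * E1 + |c2|^2 * E2
= 0.294 * 2.92 + 0.706 * 6.32
= 0.8585 + 4.4619
= 5.3204 eV

5.3204


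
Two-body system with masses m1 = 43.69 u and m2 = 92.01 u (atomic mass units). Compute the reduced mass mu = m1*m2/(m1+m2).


mu = m1 * m2 / (m1 + m2)
= 43.69 * 92.01 / (43.69 + 92.01)
= 4019.9169 / 135.7
= 29.6236 u

29.6236


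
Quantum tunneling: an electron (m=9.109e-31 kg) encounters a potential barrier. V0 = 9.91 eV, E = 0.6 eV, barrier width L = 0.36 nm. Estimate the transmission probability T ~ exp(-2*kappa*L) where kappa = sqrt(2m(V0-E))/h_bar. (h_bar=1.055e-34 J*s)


V0 - E = 9.31 eV = 1.4915e-18 J
kappa = sqrt(2 * m * (V0-E)) / h_bar
= sqrt(2 * 9.109e-31 * 1.4915e-18) / 1.055e-34
= 1.5624e+10 /m
2*kappa*L = 2 * 1.5624e+10 * 0.36e-9
= 11.2496
T = exp(-11.2496) = 1.301270e-05

1.301270e-05


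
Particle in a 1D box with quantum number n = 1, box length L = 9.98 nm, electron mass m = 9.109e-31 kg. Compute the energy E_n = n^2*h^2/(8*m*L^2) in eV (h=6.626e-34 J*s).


E = n^2 * h^2 / (8 * m * L^2)
= 1^2 * (6.626e-34)^2 / (8 * 9.109e-31 * (9.98e-9)^2)
= 1 * 4.3904e-67 / (8 * 9.109e-31 * 9.9600e-17)
= 6.0490e-22 J
= 0.0038 eV

0.0038


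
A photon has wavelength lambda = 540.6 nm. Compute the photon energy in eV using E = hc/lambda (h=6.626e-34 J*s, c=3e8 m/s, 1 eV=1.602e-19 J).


E = hc / lambda
= (6.626e-34)(3e8) / (540.6e-9)
= 1.9878e-25 / 5.4060e-07
= 3.6770e-19 J
Converting to eV: 3.6770e-19 / 1.602e-19
= 2.2953 eV

2.2953


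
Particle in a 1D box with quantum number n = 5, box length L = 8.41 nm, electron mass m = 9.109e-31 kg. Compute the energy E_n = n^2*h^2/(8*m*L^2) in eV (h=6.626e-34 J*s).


E = n^2 * h^2 / (8 * m * L^2)
= 5^2 * (6.626e-34)^2 / (8 * 9.109e-31 * (8.41e-9)^2)
= 25 * 4.3904e-67 / (8 * 9.109e-31 * 7.0728e-17)
= 2.1296e-20 J
= 0.1329 eV

0.1329


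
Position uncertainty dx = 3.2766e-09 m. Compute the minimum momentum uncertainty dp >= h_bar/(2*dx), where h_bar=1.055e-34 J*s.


dp = h_bar / (2 * dx)
= 1.055e-34 / (2 * 3.2766e-09)
= 1.055e-34 / 6.5532e-09
= 1.6099e-26 kg*m/s

1.6099e-26


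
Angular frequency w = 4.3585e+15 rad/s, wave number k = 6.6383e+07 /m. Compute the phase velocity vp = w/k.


vp = w / k
= 4.3585e+15 / 6.6383e+07
= 6.5657e+07 m/s

6.5657e+07


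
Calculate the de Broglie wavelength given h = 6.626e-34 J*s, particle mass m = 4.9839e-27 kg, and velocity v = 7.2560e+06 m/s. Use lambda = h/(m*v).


lambda = h / (m * v)
= 6.626e-34 / (4.9839e-27 * 7.2560e+06)
= 6.626e-34 / 3.6163e-20
= 1.8323e-14 m

1.8323e-14


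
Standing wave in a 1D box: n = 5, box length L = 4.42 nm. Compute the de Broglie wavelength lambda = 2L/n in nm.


lambda = 2L / n
= 2 * 4.42 / 5
= 8.84 / 5
= 1.768 nm

1.768
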